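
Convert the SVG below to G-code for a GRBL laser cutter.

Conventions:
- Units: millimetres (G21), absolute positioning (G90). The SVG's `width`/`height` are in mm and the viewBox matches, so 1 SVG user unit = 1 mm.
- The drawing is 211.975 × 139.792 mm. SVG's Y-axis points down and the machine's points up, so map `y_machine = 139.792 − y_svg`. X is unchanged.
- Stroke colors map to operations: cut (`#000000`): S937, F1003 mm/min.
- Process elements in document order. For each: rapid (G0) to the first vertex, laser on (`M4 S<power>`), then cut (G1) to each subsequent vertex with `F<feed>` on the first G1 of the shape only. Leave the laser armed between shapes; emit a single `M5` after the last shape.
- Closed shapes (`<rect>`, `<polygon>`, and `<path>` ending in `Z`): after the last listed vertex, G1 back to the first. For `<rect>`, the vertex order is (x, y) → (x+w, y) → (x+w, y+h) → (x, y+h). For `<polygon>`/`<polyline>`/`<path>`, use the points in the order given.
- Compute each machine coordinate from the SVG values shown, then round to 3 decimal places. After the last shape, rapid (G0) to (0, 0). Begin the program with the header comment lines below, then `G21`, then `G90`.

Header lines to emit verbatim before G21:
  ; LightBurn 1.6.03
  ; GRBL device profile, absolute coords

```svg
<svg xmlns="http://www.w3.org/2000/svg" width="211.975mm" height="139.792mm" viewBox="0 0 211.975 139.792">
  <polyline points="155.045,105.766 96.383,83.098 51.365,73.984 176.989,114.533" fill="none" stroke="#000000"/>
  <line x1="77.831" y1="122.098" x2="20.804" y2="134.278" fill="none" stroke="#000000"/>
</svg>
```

; LightBurn 1.6.03
; GRBL device profile, absolute coords
G21
G90
G0 X155.045 Y34.026
M4 S937
G1 X96.383 Y56.694 F1003
G1 X51.365 Y65.808
G1 X176.989 Y25.259
G0 X77.831 Y17.694
M4 S937
G1 X20.804 Y5.514 F1003
M5
G0 X0.000 Y0.000

Since the viewBox matches the mm dimensions, user units are millimetres directly. The only transform is the Y-flip y_m = 139.792 − y_svg.

Shape 1 is a open polyline drawn with `<polyline>`. Its stroke #000000 means cut at S937, F1003. After flipping Y the toolpath is (155.045,34.026) → (96.383,56.694) → (51.365,65.808) → (176.989,25.259).

Shape 2 is a line segment drawn with `<line>`. Its stroke #000000 means cut at S937, F1003. After flipping Y the toolpath is (77.831,17.694) → (20.804,5.514).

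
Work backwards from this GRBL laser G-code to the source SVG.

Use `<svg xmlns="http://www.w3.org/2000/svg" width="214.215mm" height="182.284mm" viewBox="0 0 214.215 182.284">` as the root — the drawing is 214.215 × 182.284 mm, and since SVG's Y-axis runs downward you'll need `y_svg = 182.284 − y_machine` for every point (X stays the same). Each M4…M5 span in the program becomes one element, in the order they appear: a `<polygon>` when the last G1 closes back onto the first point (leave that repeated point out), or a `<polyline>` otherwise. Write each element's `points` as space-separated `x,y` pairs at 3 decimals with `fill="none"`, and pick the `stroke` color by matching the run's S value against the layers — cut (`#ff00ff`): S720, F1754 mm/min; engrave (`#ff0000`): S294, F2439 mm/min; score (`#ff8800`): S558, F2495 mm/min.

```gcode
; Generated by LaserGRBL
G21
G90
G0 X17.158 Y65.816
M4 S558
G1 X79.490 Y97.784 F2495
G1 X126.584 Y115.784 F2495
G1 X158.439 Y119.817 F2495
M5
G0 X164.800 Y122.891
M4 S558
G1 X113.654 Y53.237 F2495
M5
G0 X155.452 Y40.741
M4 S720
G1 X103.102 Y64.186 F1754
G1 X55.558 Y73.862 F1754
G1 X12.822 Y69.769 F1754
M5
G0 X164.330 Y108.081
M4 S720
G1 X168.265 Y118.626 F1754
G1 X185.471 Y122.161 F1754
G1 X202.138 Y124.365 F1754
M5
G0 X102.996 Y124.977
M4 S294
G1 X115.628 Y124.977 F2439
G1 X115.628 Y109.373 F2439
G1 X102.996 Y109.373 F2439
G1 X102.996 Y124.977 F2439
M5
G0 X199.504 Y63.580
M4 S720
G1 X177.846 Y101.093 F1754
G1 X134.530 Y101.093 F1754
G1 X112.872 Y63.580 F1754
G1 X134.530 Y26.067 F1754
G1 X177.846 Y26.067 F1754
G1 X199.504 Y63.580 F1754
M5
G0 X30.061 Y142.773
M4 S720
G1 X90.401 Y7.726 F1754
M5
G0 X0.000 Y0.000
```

<svg xmlns="http://www.w3.org/2000/svg" width="214.215mm" height="182.284mm" viewBox="0 0 214.215 182.284">
  <polyline points="17.158,116.468 79.490,84.500 126.584,66.500 158.439,62.467" fill="none" stroke="#ff8800"/>
  <polyline points="164.800,59.393 113.654,129.047" fill="none" stroke="#ff8800"/>
  <polyline points="155.452,141.543 103.102,118.098 55.558,108.422 12.822,112.515" fill="none" stroke="#ff00ff"/>
  <polyline points="164.330,74.203 168.265,63.658 185.471,60.123 202.138,57.919" fill="none" stroke="#ff00ff"/>
  <polygon points="102.996,57.307 115.628,57.307 115.628,72.911 102.996,72.911" fill="none" stroke="#ff0000"/>
  <polygon points="199.504,118.704 177.846,81.191 134.530,81.191 112.872,118.704 134.530,156.217 177.846,156.217" fill="none" stroke="#ff00ff"/>
  <polyline points="30.061,39.511 90.401,174.558" fill="none" stroke="#ff00ff"/>
</svg>

Machine Y-up, SVG Y-down with viewBox height 182.284, so y_svg = 182.284 − y_machine; X carries over.

Run 1: power S558 maps to stroke `#ff8800` (score). The run is open, so emit a `<polyline>` with points (Y-flipped): 17.158,116.468 79.490,84.500 126.584,66.500 158.439,62.467.

Run 2: S558 ⇒ score layer `#ff8800`. The run is open, so emit a `<polyline>` with points (Y-flipped): 164.800,59.393 113.654,129.047.

Run 3: S720 ⇒ cut layer `#ff00ff`. The run is open, so emit a `<polyline>` with points (Y-flipped): 155.452,141.543 103.102,118.098 55.558,108.422 12.822,112.515.

Run 4: the run's S720 means `#ff00ff` (cut). The run is open, so emit a `<polyline>` with points (Y-flipped): 164.330,74.203 168.265,63.658 185.471,60.123 202.138,57.919.

Run 5: power S294 maps to stroke `#ff0000` (engrave). The run returns to its start, so emit a `<polygon>` with points (Y-flipped): 102.996,57.307 115.628,57.307 115.628,72.911 102.996,72.911.

Run 6: power S720 maps to stroke `#ff00ff` (cut). The run returns to its start, so emit a `<polygon>` with points (Y-flipped): 199.504,118.704 177.846,81.191 134.530,81.191 112.872,118.704 134.530,156.217 177.846,156.217.

Run 7: the run's S720 means `#ff00ff` (cut). The run is open, so emit a `<polyline>` with points (Y-flipped): 30.061,39.511 90.401,174.558.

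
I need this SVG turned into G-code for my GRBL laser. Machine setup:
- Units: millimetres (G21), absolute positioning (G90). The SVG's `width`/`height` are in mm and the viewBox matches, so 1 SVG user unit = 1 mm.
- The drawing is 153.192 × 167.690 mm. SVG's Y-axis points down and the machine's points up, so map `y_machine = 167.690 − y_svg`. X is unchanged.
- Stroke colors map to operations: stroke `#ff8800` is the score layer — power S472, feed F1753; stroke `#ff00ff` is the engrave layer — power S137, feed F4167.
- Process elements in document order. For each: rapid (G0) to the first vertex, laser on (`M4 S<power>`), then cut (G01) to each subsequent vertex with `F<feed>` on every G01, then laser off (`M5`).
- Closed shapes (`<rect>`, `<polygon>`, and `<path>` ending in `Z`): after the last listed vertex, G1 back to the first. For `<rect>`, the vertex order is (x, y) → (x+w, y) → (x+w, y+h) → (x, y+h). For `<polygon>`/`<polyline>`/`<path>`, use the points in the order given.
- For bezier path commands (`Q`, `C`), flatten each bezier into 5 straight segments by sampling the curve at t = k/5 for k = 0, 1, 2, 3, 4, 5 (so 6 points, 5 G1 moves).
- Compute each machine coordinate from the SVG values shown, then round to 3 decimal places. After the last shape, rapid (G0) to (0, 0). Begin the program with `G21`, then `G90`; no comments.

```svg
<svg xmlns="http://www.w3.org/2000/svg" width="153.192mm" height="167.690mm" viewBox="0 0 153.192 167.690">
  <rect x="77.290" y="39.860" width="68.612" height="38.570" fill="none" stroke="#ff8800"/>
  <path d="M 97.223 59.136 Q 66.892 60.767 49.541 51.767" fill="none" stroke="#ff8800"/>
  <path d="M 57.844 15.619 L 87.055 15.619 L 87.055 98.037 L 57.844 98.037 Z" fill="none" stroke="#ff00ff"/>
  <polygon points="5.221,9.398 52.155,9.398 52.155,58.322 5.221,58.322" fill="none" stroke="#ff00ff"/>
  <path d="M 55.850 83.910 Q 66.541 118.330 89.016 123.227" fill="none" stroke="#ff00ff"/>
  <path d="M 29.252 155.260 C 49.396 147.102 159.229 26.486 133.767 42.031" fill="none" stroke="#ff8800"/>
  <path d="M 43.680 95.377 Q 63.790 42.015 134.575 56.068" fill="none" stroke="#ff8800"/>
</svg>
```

G21
G90
G0 X77.290 Y127.830
M4 S472
G01 X145.902 Y127.830 F1753
G01 X145.902 Y89.260 F1753
G01 X77.290 Y89.260 F1753
G01 X77.290 Y127.830 F1753
M5
G0 X97.223 Y108.554
M4 S472
G01 X85.610 Y108.327 F1753
G01 X75.035 Y108.950 F1753
G01 X65.499 Y110.424 F1753
G01 X57.001 Y112.748 F1753
G01 X49.541 Y115.923 F1753
M5
G0 X57.844 Y152.071
M4 S137
G01 X87.055 Y152.071 F4167
G01 X87.055 Y69.653 F4167
G01 X57.844 Y69.653 F4167
G01 X57.844 Y152.071 F4167
M5
G0 X5.221 Y158.292
M4 S137
G01 X52.155 Y158.292 F4167
G01 X52.155 Y109.368 F4167
G01 X5.221 Y109.368 F4167
G01 X5.221 Y158.292 F4167
M5
G0 X55.850 Y83.780
M4 S137
G01 X60.598 Y71.193 F4167
G01 X66.288 Y60.968 F4167
G01 X72.921 Y53.104 F4167
G01 X80.497 Y47.603 F4167
G01 X89.016 Y44.463 F4167
M5
G0 X29.252 Y12.430
M4 S472
G01 X50.301 Y28.831 F1753
G01 X82.077 Y60.288 F1753
G01 X113.779 Y94.867 F1753
G01 X134.609 Y120.636 F1753
G01 X133.767 Y125.659 F1753
M5
G0 X43.680 Y72.313
M4 S472
G01 X53.751 Y90.961 F1753
G01 X67.876 Y104.216 F1753
G01 X86.055 Y112.078 F1753
G01 X108.288 Y114.547 F1753
G01 X134.575 Y111.622 F1753
M5
G0 X0.000 Y0.000

1 u = 1 mm; y_m = 167.690 − y.

[1] `<rect>` rectangle, #ff8800→score S472 F1753: (77.290,127.830) → (145.902,127.830) → (145.902,89.260) → (77.290,89.260) → (77.290,127.830) (closed)

[2] `<path>` quadratic bezier, #ff8800→score S472 F1753: (97.223,108.554) → (85.610,108.327) → (75.035,108.950) → (65.499,110.424) → (57.001,112.748) → (49.541,115.923)

[3] `<path>` rectangle, #ff00ff→engrave S137 F4167: (57.844,152.071) → (87.055,152.071) → (87.055,69.653) → (57.844,69.653) → (57.844,152.071) (closed)

[4] `<polygon>` rectangle, #ff00ff→engrave S137 F4167: (5.221,158.292) → (52.155,158.292) → (52.155,109.368) → (5.221,109.368) → (5.221,158.292) (closed)

[5] `<path>` quadratic bezier, #ff00ff→engrave S137 F4167: (55.850,83.780) → (60.598,71.193) → (66.288,60.968) → (72.921,53.104) → (80.497,47.603) → (89.016,44.463)

[6] `<path>` cubic bezier, #ff8800→score S472 F1753: (29.252,12.430) → (50.301,28.831) → (82.077,60.288) → (113.779,94.867) → (134.609,120.636) → (133.767,125.659)

[7] `<path>` quadratic bezier, #ff8800→score S472 F1753: (43.680,72.313) → (53.751,90.961) → (67.876,104.216) → (86.055,112.078) → (108.288,114.547) → (134.575,111.622)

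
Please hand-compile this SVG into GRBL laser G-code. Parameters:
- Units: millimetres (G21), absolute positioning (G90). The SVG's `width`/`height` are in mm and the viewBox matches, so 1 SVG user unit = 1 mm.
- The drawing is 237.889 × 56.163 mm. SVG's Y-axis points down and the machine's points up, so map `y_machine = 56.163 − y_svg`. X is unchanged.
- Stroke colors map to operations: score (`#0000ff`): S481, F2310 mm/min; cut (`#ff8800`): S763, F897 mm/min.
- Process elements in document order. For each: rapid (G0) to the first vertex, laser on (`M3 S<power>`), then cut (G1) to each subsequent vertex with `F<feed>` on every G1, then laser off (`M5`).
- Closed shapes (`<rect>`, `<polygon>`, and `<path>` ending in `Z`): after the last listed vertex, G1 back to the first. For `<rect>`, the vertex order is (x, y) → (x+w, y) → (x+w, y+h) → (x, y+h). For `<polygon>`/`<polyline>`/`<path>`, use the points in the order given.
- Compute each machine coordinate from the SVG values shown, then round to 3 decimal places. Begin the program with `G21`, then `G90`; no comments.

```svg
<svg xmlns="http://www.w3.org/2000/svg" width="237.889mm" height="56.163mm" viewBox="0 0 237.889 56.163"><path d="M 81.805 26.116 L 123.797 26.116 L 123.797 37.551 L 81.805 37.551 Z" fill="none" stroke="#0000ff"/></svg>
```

G21
G90
G0 X81.805 Y30.047
M3 S481
G1 X123.797 Y30.047 F2310
G1 X123.797 Y18.612 F2310
G1 X81.805 Y18.612 F2310
G1 X81.805 Y30.047 F2310
M5

1 u = 1 mm; y_m = 56.163 − y.

[1] `<path>` rectangle, #0000ff→score S481 F2310: (81.805,30.047) → (123.797,30.047) → (123.797,18.612) → (81.805,18.612) → (81.805,30.047) (closed)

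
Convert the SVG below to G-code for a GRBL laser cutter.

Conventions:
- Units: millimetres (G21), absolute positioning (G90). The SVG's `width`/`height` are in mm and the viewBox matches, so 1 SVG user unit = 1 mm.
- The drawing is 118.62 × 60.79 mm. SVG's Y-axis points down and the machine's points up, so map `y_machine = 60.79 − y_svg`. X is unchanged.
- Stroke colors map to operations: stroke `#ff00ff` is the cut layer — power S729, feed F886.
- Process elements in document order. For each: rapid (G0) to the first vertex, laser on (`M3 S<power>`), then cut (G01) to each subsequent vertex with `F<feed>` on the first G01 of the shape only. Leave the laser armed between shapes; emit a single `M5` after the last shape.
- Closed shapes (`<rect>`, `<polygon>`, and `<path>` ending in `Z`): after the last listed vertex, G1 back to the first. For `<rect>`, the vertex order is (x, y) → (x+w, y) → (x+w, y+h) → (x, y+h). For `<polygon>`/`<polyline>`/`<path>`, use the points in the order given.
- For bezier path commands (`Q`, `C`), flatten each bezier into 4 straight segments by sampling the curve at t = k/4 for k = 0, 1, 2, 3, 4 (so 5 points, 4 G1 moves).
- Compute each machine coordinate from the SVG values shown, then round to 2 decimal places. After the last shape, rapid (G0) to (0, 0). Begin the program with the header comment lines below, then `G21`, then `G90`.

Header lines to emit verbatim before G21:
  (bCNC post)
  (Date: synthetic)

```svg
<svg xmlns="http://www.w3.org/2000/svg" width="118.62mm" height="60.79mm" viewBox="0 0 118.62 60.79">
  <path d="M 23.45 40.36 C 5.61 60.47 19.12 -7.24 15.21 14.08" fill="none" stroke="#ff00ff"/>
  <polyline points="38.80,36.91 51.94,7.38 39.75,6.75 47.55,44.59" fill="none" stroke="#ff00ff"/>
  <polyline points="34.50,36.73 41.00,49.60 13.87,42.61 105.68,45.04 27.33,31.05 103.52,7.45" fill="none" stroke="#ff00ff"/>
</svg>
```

1 u = 1 mm; y_m = 60.79 − y.

[1] `<path>` cubic bezier, #ff00ff→cut S729 F886: (23.45,20.43) → (15.19,19.05) → (14.11,34.02) → (15.64,48.77) → (15.21,46.71)

[2] `<polyline>` open polyline, #ff00ff→cut S729 F886: (38.80,23.88) → (51.94,53.41) → (39.75,54.04) → (47.55,16.20)

[3] `<polyline>` open polyline, #ff00ff→cut S729 F886: (34.50,24.06) → (41.00,11.19) → (13.87,18.18) → (105.68,15.75) → (27.33,29.74) → (103.52,53.34)

(bCNC post)
(Date: synthetic)
G21
G90
G0 X23.45 Y20.43
M3 S729
G01 X15.19 Y19.05 F886
G01 X14.11 Y34.02
G01 X15.64 Y48.77
G01 X15.21 Y46.71
G0 X38.80 Y23.88
M3 S729
G01 X51.94 Y53.41 F886
G01 X39.75 Y54.04
G01 X47.55 Y16.20
G0 X34.50 Y24.06
M3 S729
G01 X41.00 Y11.19 F886
G01 X13.87 Y18.18
G01 X105.68 Y15.75
G01 X27.33 Y29.74
G01 X103.52 Y53.34
M5
G0 X0.00 Y0.00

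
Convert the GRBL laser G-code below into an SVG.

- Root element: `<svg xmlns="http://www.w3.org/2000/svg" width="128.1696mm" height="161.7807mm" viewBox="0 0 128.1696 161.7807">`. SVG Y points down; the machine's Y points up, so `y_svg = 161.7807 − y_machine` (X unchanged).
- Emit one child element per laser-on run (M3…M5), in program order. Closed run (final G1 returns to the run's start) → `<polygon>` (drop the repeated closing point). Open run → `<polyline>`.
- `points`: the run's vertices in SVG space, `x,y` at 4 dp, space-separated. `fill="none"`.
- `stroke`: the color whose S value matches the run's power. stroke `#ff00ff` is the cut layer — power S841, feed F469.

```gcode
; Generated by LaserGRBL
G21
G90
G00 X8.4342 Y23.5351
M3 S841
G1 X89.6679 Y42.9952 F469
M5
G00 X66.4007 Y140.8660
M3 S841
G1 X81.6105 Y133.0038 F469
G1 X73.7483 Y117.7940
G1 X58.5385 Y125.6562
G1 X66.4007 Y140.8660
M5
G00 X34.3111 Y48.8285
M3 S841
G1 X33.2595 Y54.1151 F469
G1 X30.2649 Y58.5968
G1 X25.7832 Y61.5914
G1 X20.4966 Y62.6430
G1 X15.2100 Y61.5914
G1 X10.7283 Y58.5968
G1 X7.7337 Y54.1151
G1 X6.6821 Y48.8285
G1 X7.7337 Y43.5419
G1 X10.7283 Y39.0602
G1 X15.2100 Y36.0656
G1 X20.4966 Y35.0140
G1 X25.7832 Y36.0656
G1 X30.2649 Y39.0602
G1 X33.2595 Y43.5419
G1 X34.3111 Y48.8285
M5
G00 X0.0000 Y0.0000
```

<svg xmlns="http://www.w3.org/2000/svg" width="128.1696mm" height="161.7807mm" viewBox="0 0 128.1696 161.7807">
  <polyline points="8.4342,138.2456 89.6679,118.7855" fill="none" stroke="#ff00ff"/>
  <polygon points="66.4007,20.9147 81.6105,28.7769 73.7483,43.9867 58.5385,36.1245" fill="none" stroke="#ff00ff"/>
  <polygon points="34.3111,112.9522 33.2595,107.6656 30.2649,103.1839 25.7832,100.1893 20.4966,99.1377 15.2100,100.1893 10.7283,103.1839 7.7337,107.6656 6.6821,112.9522 7.7337,118.2388 10.7283,122.7205 15.2100,125.7151 20.4966,126.7667 25.7832,125.7151 30.2649,122.7205 33.2595,118.2388" fill="none" stroke="#ff00ff"/>
</svg>

Each laser-on run becomes one SVG element. Flip Y back into SVG space with y_svg = 161.7807 − y_machine. Every run uses S841, so all elements get stroke `#ff00ff` (cut).

Run 1: The run is open, so emit a `<polyline>` with points (Y-flipped): 8.4342,138.2456 89.6679,118.7855.

Run 2: The run returns to its start, so emit a `<polygon>` with points (Y-flipped): 66.4007,20.9147 81.6105,28.7769 73.7483,43.9867 58.5385,36.1245.

Run 3: The run returns to its start, so emit a `<polygon>` with points (Y-flipped): 34.3111,112.9522 33.2595,107.6656 30.2649,103.1839 25.7832,100.1893 20.4966,99.1377 15.2100,100.1893 10.7283,103.1839 7.7337,107.6656 6.6821,112.9522 7.7337,118.2388 10.7283,122.7205 15.2100,125.7151 20.4966,126.7667 25.7832,125.7151 30.2649,122.7205 33.2595,118.2388.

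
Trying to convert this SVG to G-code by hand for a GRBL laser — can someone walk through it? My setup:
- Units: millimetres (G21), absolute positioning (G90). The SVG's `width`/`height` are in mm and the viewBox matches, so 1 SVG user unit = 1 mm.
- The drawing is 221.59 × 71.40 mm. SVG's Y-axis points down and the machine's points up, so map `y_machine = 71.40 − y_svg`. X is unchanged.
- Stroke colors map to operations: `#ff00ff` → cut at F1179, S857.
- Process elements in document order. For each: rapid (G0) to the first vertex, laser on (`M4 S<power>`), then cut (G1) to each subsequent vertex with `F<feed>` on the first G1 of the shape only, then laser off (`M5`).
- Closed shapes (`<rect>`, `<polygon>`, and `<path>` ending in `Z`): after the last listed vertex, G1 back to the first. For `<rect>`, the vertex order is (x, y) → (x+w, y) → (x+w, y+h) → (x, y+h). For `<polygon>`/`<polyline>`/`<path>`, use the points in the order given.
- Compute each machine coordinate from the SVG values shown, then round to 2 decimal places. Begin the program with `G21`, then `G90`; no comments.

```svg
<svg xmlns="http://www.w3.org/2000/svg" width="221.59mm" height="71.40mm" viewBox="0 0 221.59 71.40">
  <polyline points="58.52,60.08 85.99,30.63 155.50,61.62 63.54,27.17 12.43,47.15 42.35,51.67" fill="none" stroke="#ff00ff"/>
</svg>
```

1 u = 1 mm; y_m = 71.40 − y.

[1] `<polyline>` open polyline, #ff00ff→cut S857 F1179: (58.52,11.32) → (85.99,40.77) → (155.50,9.78) → (63.54,44.23) → (12.43,24.25) → (42.35,19.73)

G21
G90
G0 X58.52 Y11.32
M4 S857
G1 X85.99 Y40.77 F1179
G1 X155.50 Y9.78
G1 X63.54 Y44.23
G1 X12.43 Y24.25
G1 X42.35 Y19.73
M5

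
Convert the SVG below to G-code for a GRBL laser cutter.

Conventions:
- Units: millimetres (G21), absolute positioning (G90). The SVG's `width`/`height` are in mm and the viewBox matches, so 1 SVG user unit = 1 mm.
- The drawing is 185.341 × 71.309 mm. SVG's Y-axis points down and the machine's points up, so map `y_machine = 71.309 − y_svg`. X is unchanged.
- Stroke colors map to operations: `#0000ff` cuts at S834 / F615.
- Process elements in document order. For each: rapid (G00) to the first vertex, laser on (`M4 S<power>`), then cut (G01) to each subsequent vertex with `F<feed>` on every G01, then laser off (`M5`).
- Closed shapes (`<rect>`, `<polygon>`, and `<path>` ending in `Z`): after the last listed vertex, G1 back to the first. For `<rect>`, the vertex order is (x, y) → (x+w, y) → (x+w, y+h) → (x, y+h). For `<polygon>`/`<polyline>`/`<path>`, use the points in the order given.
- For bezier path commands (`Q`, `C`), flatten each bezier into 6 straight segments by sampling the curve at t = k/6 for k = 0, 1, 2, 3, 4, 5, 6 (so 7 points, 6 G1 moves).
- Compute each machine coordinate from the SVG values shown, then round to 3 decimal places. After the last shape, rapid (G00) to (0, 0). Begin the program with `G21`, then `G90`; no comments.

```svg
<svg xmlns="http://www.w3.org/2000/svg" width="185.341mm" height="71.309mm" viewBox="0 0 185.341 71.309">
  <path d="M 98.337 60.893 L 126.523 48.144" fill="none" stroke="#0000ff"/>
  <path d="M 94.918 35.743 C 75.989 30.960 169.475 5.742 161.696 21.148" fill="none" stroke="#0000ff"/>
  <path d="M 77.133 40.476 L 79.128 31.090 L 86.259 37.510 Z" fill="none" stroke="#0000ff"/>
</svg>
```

1 u = 1 mm; y_m = 71.309 − y.

[1] `<path>` line segment, #0000ff→cut S834 F615: (98.337,10.416) → (126.523,23.165)

[2] `<path>` cubic bezier, #0000ff→cut S834 F615: (94.918,35.566) → (93.832,39.378) → (105.547,44.899) → (124.126,50.434) → (143.634,54.287) → (158.136,54.761) → (161.696,50.161)

[3] `<path>` regular polygon, #0000ff→cut S834 F615: (77.133,30.833) → (79.128,40.219) → (86.259,33.799) → (77.133,30.833) (closed)

G21
G90
G00 X98.337 Y10.416
M4 S834
G01 X126.523 Y23.165 F615
M5
G00 X94.918 Y35.566
M4 S834
G01 X93.832 Y39.378 F615
G01 X105.547 Y44.899 F615
G01 X124.126 Y50.434 F615
G01 X143.634 Y54.287 F615
G01 X158.136 Y54.761 F615
G01 X161.696 Y50.161 F615
M5
G00 X77.133 Y30.833
M4 S834
G01 X79.128 Y40.219 F615
G01 X86.259 Y33.799 F615
G01 X77.133 Y30.833 F615
M5
G00 X0.000 Y0.000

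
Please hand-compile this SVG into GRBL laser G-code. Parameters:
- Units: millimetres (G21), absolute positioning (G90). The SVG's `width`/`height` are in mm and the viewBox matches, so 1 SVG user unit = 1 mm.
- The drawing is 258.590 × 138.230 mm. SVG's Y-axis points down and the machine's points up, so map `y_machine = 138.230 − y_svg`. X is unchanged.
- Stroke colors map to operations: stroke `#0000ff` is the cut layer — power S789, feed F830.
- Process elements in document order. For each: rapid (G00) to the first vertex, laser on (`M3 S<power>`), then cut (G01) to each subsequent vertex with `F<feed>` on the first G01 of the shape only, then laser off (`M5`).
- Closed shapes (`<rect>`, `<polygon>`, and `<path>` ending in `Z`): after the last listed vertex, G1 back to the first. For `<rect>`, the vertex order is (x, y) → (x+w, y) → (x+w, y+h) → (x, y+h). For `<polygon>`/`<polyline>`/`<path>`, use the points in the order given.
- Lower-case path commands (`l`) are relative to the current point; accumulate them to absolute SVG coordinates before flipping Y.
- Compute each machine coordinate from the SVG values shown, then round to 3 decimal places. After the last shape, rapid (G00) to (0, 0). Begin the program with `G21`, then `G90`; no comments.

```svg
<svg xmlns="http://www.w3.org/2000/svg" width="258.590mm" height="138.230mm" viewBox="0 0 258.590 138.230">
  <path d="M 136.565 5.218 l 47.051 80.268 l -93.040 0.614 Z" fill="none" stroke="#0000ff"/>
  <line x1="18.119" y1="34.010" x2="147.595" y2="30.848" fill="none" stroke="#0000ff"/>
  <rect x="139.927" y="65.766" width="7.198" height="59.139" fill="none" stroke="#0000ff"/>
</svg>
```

viewBox `0 0 258.590 138.230` with mm width/height → 1 unit = 1 mm. Flip: y_m = 138.230 − y_svg.

**Shape 1** — `<path>` regular polygon, stroke `#0000ff` → cut (S789, F830). Machine vertices: (136.565,133.012) → (183.616,52.744) → (90.576,52.130) → (136.565,133.012). Closed: final G1 returns to the first vertex.

**Shape 2** — `<line>` line segment, stroke `#0000ff` → cut (S789, F830). Machine vertices: (18.119,104.220) → (147.595,107.382). Open path.

**Shape 3** — `<rect>` rectangle, stroke `#0000ff` → cut (S789, F830). Machine vertices: (139.927,72.464) → (147.125,72.464) → (147.125,13.325) → (139.927,13.325) → (139.927,72.464). Closed: final G1 returns to the first vertex.

G21
G90
G00 X136.565 Y133.012
M3 S789
G01 X183.616 Y52.744 F830
G01 X90.576 Y52.130
G01 X136.565 Y133.012
M5
G00 X18.119 Y104.220
M3 S789
G01 X147.595 Y107.382 F830
M5
G00 X139.927 Y72.464
M3 S789
G01 X147.125 Y72.464 F830
G01 X147.125 Y13.325
G01 X139.927 Y13.325
G01 X139.927 Y72.464
M5
G00 X0.000 Y0.000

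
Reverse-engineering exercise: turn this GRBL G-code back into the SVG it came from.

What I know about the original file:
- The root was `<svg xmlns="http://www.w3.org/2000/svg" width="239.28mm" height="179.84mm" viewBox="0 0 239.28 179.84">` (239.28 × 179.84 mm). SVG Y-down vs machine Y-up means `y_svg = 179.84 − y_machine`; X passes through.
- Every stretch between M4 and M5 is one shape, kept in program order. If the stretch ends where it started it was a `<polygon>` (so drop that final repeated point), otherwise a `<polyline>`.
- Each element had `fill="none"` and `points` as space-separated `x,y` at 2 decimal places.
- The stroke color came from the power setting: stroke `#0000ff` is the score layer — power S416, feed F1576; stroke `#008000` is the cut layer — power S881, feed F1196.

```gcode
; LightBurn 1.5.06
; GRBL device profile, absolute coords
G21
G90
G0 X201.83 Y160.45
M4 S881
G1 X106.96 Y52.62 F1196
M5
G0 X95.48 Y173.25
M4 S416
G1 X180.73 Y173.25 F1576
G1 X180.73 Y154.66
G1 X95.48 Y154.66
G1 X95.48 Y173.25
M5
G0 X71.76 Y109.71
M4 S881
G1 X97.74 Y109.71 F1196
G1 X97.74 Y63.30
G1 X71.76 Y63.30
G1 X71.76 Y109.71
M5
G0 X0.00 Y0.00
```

<svg xmlns="http://www.w3.org/2000/svg" width="239.28mm" height="179.84mm" viewBox="0 0 239.28 179.84">
  <polyline points="201.83,19.39 106.96,127.22" fill="none" stroke="#008000"/>
  <polygon points="95.48,6.59 180.73,6.59 180.73,25.18 95.48,25.18" fill="none" stroke="#0000ff"/>
  <polygon points="71.76,70.13 97.74,70.13 97.74,116.54 71.76,116.54" fill="none" stroke="#008000"/>
</svg>

Each laser-on run becomes one SVG element. Flip Y back into SVG space with y_svg = 179.84 − y_machine.

Run 1: power S881 maps to stroke `#008000` (cut). The run is open, so emit a `<polyline>` with points (Y-flipped): 201.83,19.39 106.96,127.22.

Run 2: the run's S416 means `#0000ff` (score). The run returns to its start, so emit a `<polygon>` with points (Y-flipped): 95.48,6.59 180.73,6.59 180.73,25.18 95.48,25.18.

Run 3: the run's S881 means `#008000` (cut). The run returns to its start, so emit a `<polygon>` with points (Y-flipped): 71.76,70.13 97.74,70.13 97.74,116.54 71.76,116.54.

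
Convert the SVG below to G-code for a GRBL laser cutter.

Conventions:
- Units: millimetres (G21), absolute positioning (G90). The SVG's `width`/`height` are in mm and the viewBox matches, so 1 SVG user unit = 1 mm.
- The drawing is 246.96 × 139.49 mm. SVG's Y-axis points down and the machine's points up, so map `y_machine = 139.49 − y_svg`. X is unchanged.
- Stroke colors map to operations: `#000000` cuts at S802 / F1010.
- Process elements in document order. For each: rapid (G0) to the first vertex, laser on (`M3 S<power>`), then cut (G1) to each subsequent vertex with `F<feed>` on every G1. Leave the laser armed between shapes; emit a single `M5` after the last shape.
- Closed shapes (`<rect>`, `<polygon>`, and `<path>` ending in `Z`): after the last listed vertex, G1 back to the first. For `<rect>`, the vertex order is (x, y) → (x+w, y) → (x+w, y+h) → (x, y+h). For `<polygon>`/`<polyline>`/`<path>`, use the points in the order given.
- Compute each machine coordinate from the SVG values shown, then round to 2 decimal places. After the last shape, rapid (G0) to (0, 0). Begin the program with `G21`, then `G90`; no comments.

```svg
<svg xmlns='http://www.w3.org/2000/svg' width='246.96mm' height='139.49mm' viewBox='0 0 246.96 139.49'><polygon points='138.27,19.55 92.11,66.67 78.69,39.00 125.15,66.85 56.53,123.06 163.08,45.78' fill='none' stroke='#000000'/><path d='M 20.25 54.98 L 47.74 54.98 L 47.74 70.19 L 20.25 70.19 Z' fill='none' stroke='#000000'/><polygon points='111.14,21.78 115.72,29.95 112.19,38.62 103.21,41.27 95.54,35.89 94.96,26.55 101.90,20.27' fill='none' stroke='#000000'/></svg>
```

G21
G90
G0 X138.27 Y119.94
M3 S802
G1 X92.11 Y72.82 F1010
G1 X78.69 Y100.49 F1010
G1 X125.15 Y72.64 F1010
G1 X56.53 Y16.43 F1010
G1 X163.08 Y93.71 F1010
G1 X138.27 Y119.94 F1010
G0 X20.25 Y84.51
M3 S802
G1 X47.74 Y84.51 F1010
G1 X47.74 Y69.30 F1010
G1 X20.25 Y69.30 F1010
G1 X20.25 Y84.51 F1010
G0 X111.14 Y117.71
M3 S802
G1 X115.72 Y109.54 F1010
G1 X112.19 Y100.87 F1010
G1 X103.21 Y98.22 F1010
G1 X95.54 Y103.60 F1010
G1 X94.96 Y112.94 F1010
G1 X101.90 Y119.22 F1010
G1 X111.14 Y117.71 F1010
M5
G0 X0.00 Y0.00

1 u = 1 mm; y_m = 139.49 − y.

[1] `<polygon>` closed polygon, #000000→cut S802 F1010: (138.27,119.94) → (92.11,72.82) → (78.69,100.49) → (125.15,72.64) → (56.53,16.43) → (163.08,93.71) → (138.27,119.94) (closed)

[2] `<path>` rectangle, #000000→cut S802 F1010: (20.25,84.51) → (47.74,84.51) → (47.74,69.30) → (20.25,69.30) → (20.25,84.51) (closed)

[3] `<polygon>` regular polygon, #000000→cut S802 F1010: (111.14,117.71) → (115.72,109.54) → (112.19,100.87) → (103.21,98.22) → (95.54,103.60) → (94.96,112.94) → (101.90,119.22) → (111.14,117.71) (closed)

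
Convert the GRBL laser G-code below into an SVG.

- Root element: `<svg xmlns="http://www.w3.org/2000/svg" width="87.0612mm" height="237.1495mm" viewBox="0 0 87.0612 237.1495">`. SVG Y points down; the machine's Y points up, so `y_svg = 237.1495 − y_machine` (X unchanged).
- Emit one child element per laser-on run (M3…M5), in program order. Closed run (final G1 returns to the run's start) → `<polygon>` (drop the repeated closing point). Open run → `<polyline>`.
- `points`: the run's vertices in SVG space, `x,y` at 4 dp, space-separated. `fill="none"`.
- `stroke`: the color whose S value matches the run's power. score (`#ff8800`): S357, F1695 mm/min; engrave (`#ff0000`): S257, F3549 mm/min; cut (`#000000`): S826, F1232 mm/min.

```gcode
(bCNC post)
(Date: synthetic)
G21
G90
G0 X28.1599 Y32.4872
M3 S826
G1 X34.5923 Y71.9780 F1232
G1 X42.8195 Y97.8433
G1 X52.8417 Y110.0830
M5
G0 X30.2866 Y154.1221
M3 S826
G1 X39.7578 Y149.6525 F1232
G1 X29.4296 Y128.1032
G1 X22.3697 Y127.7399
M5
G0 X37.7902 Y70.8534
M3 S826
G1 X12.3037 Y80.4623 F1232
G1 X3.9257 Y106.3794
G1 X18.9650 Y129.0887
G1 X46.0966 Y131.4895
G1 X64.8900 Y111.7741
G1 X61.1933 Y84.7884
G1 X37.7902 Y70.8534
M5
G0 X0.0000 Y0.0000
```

Machine Y-up, SVG Y-down with viewBox height 237.1495, so y_svg = 237.1495 − y_machine; X carries over. Every run uses S826, so all elements get stroke `#000000` (cut).

Run 1: The run is open, so emit a `<polyline>` with points (Y-flipped): 28.1599,204.6623 34.5923,165.1715 42.8195,139.3062 52.8417,127.0665.

Run 2: The run is open, so emit a `<polyline>` with points (Y-flipped): 30.2866,83.0274 39.7578,87.4970 29.4296,109.0463 22.3697,109.4096.

Run 3: The run returns to its start, so emit a `<polygon>` with points (Y-flipped): 37.7902,166.2961 12.3037,156.6872 3.9257,130.7701 18.9650,108.0608 46.0966,105.6600 64.8900,125.3754 61.1933,152.3611.

<svg xmlns="http://www.w3.org/2000/svg" width="87.0612mm" height="237.1495mm" viewBox="0 0 87.0612 237.1495">
  <polyline points="28.1599,204.6623 34.5923,165.1715 42.8195,139.3062 52.8417,127.0665" fill="none" stroke="#000000"/>
  <polyline points="30.2866,83.0274 39.7578,87.4970 29.4296,109.0463 22.3697,109.4096" fill="none" stroke="#000000"/>
  <polygon points="37.7902,166.2961 12.3037,156.6872 3.9257,130.7701 18.9650,108.0608 46.0966,105.6600 64.8900,125.3754 61.1933,152.3611" fill="none" stroke="#000000"/>
</svg>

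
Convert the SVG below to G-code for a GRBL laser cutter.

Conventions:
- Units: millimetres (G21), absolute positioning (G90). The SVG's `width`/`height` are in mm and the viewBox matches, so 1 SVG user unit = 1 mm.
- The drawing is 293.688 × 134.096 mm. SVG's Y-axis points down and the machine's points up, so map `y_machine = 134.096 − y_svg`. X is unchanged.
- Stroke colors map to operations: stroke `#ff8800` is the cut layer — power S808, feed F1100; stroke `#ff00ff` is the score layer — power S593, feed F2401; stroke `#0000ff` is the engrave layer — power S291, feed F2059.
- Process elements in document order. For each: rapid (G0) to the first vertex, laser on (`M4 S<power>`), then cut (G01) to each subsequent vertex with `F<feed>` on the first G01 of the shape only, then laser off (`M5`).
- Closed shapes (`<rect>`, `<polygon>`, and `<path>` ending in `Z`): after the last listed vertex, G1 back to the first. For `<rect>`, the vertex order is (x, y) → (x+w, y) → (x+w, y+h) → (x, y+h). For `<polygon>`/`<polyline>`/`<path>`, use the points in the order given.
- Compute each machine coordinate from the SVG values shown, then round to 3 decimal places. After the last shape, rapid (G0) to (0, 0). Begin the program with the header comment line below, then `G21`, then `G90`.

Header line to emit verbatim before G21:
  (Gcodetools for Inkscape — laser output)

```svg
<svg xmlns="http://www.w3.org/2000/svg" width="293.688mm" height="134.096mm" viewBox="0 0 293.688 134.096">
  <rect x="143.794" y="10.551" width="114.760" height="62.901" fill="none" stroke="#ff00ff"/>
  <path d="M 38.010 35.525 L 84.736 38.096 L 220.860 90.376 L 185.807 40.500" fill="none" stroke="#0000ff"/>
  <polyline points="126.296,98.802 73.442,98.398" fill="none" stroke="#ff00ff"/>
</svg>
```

(Gcodetools for Inkscape — laser output)
G21
G90
G0 X143.794 Y123.545
M4 S593
G01 X258.554 Y123.545 F2401
G01 X258.554 Y60.644
G01 X143.794 Y60.644
G01 X143.794 Y123.545
M5
G0 X38.010 Y98.571
M4 S291
G01 X84.736 Y96.000 F2059
G01 X220.860 Y43.720
G01 X185.807 Y93.596
M5
G0 X126.296 Y35.294
M4 S593
G01 X73.442 Y35.698 F2401
M5
G0 X0.000 Y0.000

viewBox `0 0 293.688 134.096` with mm width/height → 1 unit = 1 mm. Flip: y_m = 134.096 − y_svg.

**Shape 1** — `<rect>` rectangle, stroke `#ff00ff` → score (S593, F2401). Machine vertices: (143.794,123.545) → (258.554,123.545) → (258.554,60.644) → (143.794,60.644) → (143.794,123.545). Closed: final G1 returns to the first vertex.

**Shape 2** — `<path>` open polyline, stroke `#0000ff` → engrave (S291, F2059). Machine vertices: (38.010,98.571) → (84.736,96.000) → (220.860,43.720) → (185.807,93.596). Open path.

**Shape 3** — `<polyline>` line segment, stroke `#ff00ff` → score (S593, F2401). Machine vertices: (126.296,35.294) → (73.442,35.698). Open path.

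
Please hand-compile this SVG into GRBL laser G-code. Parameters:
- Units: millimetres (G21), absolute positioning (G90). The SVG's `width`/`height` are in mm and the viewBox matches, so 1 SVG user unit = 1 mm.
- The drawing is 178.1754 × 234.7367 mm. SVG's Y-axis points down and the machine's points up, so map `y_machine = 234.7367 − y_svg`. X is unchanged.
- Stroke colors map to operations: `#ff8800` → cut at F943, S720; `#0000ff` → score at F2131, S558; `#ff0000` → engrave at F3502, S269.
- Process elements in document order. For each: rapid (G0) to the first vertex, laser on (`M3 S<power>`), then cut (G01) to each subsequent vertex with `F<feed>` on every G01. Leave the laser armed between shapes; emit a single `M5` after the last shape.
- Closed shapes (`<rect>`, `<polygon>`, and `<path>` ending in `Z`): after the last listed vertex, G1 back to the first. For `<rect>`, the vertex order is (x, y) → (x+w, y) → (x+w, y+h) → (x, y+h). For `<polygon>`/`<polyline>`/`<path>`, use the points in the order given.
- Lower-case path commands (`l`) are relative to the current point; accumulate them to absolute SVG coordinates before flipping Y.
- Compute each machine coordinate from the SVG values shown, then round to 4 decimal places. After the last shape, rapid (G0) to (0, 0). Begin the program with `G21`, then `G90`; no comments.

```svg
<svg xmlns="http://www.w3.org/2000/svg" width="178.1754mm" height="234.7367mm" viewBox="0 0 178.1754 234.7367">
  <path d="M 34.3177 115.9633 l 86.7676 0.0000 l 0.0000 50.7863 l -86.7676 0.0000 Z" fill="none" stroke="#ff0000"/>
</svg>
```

1 u = 1 mm; y_m = 234.7367 − y.

[1] `<path>` rectangle, #ff0000→engrave S269 F3502: (34.3177,118.7734) → (121.0853,118.7734) → (121.0853,67.9871) → (34.3177,67.9871) → (34.3177,118.7734) (closed)

G21
G90
G0 X34.3177 Y118.7734
M3 S269
G01 X121.0853 Y118.7734 F3502
G01 X121.0853 Y67.9871 F3502
G01 X34.3177 Y67.9871 F3502
G01 X34.3177 Y118.7734 F3502
M5
G0 X0.0000 Y0.0000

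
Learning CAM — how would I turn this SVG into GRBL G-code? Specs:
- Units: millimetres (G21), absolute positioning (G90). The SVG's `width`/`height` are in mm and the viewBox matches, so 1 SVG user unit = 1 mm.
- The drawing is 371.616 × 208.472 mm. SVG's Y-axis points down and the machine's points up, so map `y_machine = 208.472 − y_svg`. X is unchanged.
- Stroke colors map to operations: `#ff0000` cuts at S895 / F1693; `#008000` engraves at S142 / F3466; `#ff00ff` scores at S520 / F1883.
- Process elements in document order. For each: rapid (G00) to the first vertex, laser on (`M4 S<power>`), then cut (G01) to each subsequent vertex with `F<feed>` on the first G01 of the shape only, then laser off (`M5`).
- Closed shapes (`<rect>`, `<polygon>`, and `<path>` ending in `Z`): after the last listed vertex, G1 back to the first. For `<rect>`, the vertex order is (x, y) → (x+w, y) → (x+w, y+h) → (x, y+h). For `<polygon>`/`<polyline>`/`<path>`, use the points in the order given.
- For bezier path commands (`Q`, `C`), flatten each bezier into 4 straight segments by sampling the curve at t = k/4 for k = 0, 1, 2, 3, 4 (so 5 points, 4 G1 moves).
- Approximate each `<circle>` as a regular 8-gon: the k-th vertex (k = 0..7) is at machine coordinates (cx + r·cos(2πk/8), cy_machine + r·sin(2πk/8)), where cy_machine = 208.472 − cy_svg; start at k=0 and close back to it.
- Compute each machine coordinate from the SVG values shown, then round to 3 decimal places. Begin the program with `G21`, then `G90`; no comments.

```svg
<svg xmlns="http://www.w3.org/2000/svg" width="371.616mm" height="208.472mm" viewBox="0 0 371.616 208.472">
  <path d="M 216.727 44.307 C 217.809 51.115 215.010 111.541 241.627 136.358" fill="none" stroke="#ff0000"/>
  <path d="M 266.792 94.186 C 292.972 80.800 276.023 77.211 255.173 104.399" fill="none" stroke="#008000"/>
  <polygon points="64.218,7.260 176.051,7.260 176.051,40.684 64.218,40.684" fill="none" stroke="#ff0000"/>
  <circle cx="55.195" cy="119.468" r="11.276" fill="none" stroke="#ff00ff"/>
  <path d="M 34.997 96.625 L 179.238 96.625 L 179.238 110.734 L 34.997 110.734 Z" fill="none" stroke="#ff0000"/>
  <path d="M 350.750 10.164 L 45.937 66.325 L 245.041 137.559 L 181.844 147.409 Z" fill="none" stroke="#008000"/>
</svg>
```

G21
G90
G00 X216.727 Y164.165
M4 S895
G01 X217.331 Y150.400 F1693
G01 X219.601 Y124.893
G01 X226.659 Y96.009
G01 X241.627 Y72.114
M5
G00 X266.792 Y114.286
M4 S142
G01 X278.953 Y122.161 F3466
G01 X278.619 Y124.395
G01 X269.466 Y119.021
G01 X255.173 Y104.073
M5
G00 X64.218 Y201.212
M4 S895
G01 X176.051 Y201.212 F1693
G01 X176.051 Y167.788
G01 X64.218 Y167.788
G01 X64.218 Y201.212
M5
G00 X66.471 Y89.004
M4 S520
G01 X63.168 Y96.977 F1883
G01 X55.195 Y100.280
G01 X47.222 Y96.977
G01 X43.919 Y89.004
G01 X47.222 Y81.031
G01 X55.195 Y77.728
G01 X63.168 Y81.031
G01 X66.471 Y89.004
M5
G00 X34.997 Y111.847
M4 S895
G01 X179.238 Y111.847 F1693
G01 X179.238 Y97.738
G01 X34.997 Y97.738
G01 X34.997 Y111.847
M5
G00 X350.750 Y198.308
M4 S142
G01 X45.937 Y142.147 F3466
G01 X245.041 Y70.913
G01 X181.844 Y61.063
G01 X350.750 Y198.308
M5

1 u = 1 mm; y_m = 208.472 − y.

[1] `<path>` cubic bezier, #ff0000→cut S895 F1693: (216.727,164.165) → (217.331,150.400) → (219.601,124.893) → (226.659,96.009) → (241.627,72.114)

[2] `<path>` cubic bezier, #008000→engrave S142 F3466: (266.792,114.286) → (278.953,122.161) → (278.619,124.395) → (269.466,119.021) → (255.173,104.073)

[3] `<polygon>` rectangle, #ff0000→cut S895 F1693: (64.218,201.212) → (176.051,201.212) → (176.051,167.788) → (64.218,167.788) → (64.218,201.212) (closed)

[4] `<circle>` circle, #ff00ff→score S520 F1883: (66.471,89.004) → (63.168,96.977) → (55.195,100.280) → (47.222,96.977) → (43.919,89.004) → (47.222,81.031) → (55.195,77.728) → (63.168,81.031) → (66.471,89.004) (closed)

[5] `<path>` rectangle, #ff0000→cut S895 F1693: (34.997,111.847) → (179.238,111.847) → (179.238,97.738) → (34.997,97.738) → (34.997,111.847) (closed)

[6] `<path>` closed polygon, #008000→engrave S142 F3466: (350.750,198.308) → (45.937,142.147) → (245.041,70.913) → (181.844,61.063) → (350.750,198.308) (closed)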